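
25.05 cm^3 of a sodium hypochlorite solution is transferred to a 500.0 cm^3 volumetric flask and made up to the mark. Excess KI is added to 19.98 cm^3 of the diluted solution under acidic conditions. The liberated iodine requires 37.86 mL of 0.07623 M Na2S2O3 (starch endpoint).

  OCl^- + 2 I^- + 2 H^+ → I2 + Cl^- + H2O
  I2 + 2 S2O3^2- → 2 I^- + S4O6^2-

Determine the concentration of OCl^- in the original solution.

1.442 M

n(S2O3^2-) = 0.03786 × 0.07623 = 2.886 × 10^-3 mol
n(I2) = n(S2O3^2-)/2 = 1.443 × 10^-3 mol
n(OCl^-) in the aliquot = 1.443 × 10^-3 mol (1:1 ratio)
[OCl^-]_dilute = 1.443 × 10^-3 / 0.01998 = 0.07222 mol/L
[OCl^-]_original = 0.07222 × 500.0/25.05 = 1.442 mol/L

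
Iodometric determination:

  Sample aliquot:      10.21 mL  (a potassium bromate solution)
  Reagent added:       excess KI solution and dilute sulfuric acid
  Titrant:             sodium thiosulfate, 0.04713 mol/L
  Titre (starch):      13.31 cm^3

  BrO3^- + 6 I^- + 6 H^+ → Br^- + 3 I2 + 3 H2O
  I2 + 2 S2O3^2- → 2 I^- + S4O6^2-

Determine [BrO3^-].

0.01024 mol/L

n(S2O3^2-) = 0.01331 × 0.04713 = 6.273 × 10^-4 mol
n(I2) = n(S2O3^2-)/2 = 3.137 × 10^-4 mol
From the 1:3 ratio, n(BrO3^-) in the aliquot = 1/3 × 3.137 × 10^-4 = 1.046 × 10^-4 mol
[BrO3^-] = 1.046 × 10^-4 / 0.01021 = 0.01024 mol/L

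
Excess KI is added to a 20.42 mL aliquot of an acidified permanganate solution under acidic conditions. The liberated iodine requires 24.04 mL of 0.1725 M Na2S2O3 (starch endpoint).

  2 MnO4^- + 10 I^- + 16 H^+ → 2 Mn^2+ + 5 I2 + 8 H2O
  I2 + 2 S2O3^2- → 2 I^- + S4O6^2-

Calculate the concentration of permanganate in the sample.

0.04062 M

n(S2O3^2-) = 0.02404 × 0.1725 = 4.147 × 10^-3 mol
n(I2) = n(S2O3^2-)/2 = 2.073 × 10^-3 mol
From the 2:5 ratio, n(MnO4^-) in the aliquot = 2/5 × 2.073 × 10^-3 = 8.294 × 10^-4 mol
[MnO4^-] = 8.294 × 10^-4 / 0.02042 = 0.04062 mol/L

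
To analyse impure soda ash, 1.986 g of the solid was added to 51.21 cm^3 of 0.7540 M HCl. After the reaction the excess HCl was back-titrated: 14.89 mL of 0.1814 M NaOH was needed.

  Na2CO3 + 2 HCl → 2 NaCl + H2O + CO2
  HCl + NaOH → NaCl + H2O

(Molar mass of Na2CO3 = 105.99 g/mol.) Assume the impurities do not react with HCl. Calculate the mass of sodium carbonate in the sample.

n(HCl) added = 0.05121 × 0.7540 = 0.03861 mol
n(NaOH) used in back-titration = 0.01489 × 0.1814 = 2.701 × 10^-3 mol
n(HCl) left over = 2.701 × 10^-3 mol (1:1 ratio)
n(HCl) consumed by analyte = 0.03861 − 2.701 × 10^-3 = 0.03591 mol
From the 1:2 ratio, n(Na2CO3) = 1/2 × 0.03591 = 0.01796 mol
mass of Na2CO3 = 0.01796 × 105.99 = 1.903 g

1.903 g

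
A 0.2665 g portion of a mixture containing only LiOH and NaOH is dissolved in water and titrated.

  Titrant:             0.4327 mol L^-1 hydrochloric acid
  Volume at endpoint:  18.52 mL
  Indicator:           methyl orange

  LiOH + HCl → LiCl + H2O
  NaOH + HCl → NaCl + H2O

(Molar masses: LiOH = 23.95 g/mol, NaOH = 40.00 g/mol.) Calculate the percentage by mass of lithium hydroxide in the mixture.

30.26 %

n(HCl) = 0.01852 × 0.4327 = 8.014 × 10^-3 mol
Let x = n(LiOH), y = n(NaOH).
Titrant: 1x + 1y = 8.014 × 10^-3;  mass: 23.95x + 40.00y = 0.2665
Solving, x = 3.367 × 10^-3 mol, y = 4.646 × 10^-3 mol
mass of LiOH = 3.367 × 10^-3 × 23.95 = 0.08065 g
% LiOH = 0.08065 / 0.2665 × 100 = 30.26 %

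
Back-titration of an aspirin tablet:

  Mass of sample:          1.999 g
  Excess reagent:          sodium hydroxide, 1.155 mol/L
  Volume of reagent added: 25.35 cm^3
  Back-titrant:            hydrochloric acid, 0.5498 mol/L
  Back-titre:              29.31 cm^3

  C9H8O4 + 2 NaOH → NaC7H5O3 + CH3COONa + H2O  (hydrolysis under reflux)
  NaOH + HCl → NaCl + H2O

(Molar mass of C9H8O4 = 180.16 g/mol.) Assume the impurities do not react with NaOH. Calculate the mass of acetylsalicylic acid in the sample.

n(NaOH) added = 0.02535 × 1.155 = 0.02928 mol
n(HCl) used in back-titration = 0.02931 × 0.5498 = 0.01611 mol
n(NaOH) left over = 0.01611 mol (1:1 ratio)
n(NaOH) consumed by analyte = 0.02928 − 0.01611 = 0.01316 mol
From the 1:2 ratio, n(C9H8O4) = 1/2 × 0.01316 = 6.582 × 10^-3 mol
mass of C9H8O4 = 6.582 × 10^-3 × 180.16 = 1.186 g

1.186 g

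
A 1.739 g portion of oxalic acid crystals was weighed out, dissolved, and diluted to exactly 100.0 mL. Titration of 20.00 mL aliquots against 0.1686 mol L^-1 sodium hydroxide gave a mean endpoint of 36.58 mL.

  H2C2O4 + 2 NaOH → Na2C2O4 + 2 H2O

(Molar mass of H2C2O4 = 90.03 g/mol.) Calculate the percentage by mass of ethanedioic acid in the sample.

79.82 %

n(NaOH) per titration = 0.03658 × 0.1686 = 6.167 × 10^-3 mol
From the 1:2 ratio, n(H2C2O4) in each aliquot = 1/2 × 6.167 × 10^-3 = 3.084 × 10^-3 mol
n(H2C2O4) in the whole flask = 3.084 × 10^-3 × 100.0/20.00 = 0.01542 mol
mass of H2C2O4 = 0.01542 × 90.03 = 1.388 g
% H2C2O4 = 1.388 / 1.739 × 100 = 79.82 %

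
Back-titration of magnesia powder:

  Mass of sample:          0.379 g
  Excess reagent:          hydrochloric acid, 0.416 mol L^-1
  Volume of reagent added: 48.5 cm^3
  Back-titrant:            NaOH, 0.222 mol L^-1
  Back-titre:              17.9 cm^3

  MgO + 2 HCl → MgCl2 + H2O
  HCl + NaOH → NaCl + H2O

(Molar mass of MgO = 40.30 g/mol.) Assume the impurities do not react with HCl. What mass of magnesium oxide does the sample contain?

n(HCl) added = 0.0485 × 0.416 = 0.0202 mol
n(NaOH) used in back-titration = 0.0179 × 0.222 = 3.97 × 10^-3 mol
n(HCl) left over = 3.97 × 10^-3 mol (1:1 ratio)
n(HCl) consumed by analyte = 0.0202 − 3.97 × 10^-3 = 0.0162 mol
From the 1:2 ratio, n(MgO) = 1/2 × 0.0162 = 8.10 × 10^-3 mol
mass of MgO = 8.10 × 10^-3 × 40.30 = 0.326 g

0.326 g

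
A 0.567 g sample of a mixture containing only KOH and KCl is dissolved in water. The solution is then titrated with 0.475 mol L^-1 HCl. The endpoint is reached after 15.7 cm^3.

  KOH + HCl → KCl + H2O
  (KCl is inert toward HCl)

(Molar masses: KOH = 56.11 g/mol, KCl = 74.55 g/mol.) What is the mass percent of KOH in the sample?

n(HCl) = 0.0157 × 0.475 = 7.46 × 10^-3 mol
Let x = n(KOH), y = n(KCl).
Titrant: 1x = 7.46 × 10^-3;  mass: 56.11x + 74.55y = 0.567
Solving, x = 7.46 × 10^-3 mol, y = 1.99 × 10^-3 mol
mass of KOH = 7.46 × 10^-3 × 56.11 = 0.418 g
% KOH = 0.418 / 0.567 × 100 = 73.8 %

73.8 %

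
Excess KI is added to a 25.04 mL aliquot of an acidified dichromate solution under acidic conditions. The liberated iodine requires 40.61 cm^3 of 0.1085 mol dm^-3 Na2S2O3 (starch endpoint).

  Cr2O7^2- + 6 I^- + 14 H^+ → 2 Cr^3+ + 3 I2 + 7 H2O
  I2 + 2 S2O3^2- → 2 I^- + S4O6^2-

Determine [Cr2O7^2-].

0.02933 mol/L

n(S2O3^2-) = 0.04061 × 0.1085 = 4.406 × 10^-3 mol
n(I2) = n(S2O3^2-)/2 = 2.203 × 10^-3 mol
From the 1:3 ratio, n(Cr2O7^2-) in the aliquot = 1/3 × 2.203 × 10^-3 = 7.344 × 10^-4 mol
[Cr2O7^2-] = 7.344 × 10^-4 / 0.02504 = 0.02933 mol/L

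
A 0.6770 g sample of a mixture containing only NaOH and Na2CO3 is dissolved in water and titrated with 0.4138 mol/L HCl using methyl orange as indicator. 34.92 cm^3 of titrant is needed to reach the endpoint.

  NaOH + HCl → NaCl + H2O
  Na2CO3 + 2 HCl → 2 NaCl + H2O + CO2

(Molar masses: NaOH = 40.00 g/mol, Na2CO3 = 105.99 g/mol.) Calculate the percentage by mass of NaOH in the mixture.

40.36 %

n(HCl) = 0.03492 × 0.4138 = 0.01445 mol
Let x = n(NaOH), y = n(Na2CO3).
Titrant: 1x + 2y = 0.01445;  mass: 40.00x + 105.99y = 0.6770
Solving, x = 6.831 × 10^-3 mol, y = 3.809 × 10^-3 mol
mass of NaOH = 6.831 × 10^-3 × 40.00 = 0.2733 g
% NaOH = 0.2733 / 0.6770 × 100 = 40.36 %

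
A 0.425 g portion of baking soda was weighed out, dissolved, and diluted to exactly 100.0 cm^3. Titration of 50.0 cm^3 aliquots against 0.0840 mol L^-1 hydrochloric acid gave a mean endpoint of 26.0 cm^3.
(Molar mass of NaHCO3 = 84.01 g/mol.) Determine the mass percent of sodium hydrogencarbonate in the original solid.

86.3 %

NaHCO3 + HCl → NaCl + H2O + CO2
n(HCl) per titration = 0.0260 × 0.0840 = 2.18 × 10^-3 mol
n(NaHCO3) in each aliquot = 2.18 × 10^-3 mol (1:1 ratio)
n(NaHCO3) in the whole flask = 2.18 × 10^-3 × 100.0/50.0 = 4.37 × 10^-3 mol
mass of NaHCO3 = 4.37 × 10^-3 × 84.01 = 0.367 g
% NaHCO3 = 0.367 / 0.425 × 100 = 86.3 %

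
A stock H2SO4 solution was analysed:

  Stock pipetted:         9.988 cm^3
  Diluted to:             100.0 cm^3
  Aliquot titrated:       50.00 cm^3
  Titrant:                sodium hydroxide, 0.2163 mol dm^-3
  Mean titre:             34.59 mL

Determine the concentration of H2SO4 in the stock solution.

0.7491 mol/L

H2SO4 + 2 NaOH → Na2SO4 + 2 H2O
n(NaOH) = 0.03459 × 0.2163 = 7.482 × 10^-3 mol
From the 1:2 ratio, n(H2SO4) in the aliquot = 1/2 × 7.482 × 10^-3 = 3.741 × 10^-3 mol
[H2SO4]_dilute = 3.741 × 10^-3 / 0.05000 = 0.07482 mol/L
Dilution factor = 100.0 / 9.988 = 10.01
[H2SO4]_stock = 0.07482 × 10.01 = 0.7491 mol/L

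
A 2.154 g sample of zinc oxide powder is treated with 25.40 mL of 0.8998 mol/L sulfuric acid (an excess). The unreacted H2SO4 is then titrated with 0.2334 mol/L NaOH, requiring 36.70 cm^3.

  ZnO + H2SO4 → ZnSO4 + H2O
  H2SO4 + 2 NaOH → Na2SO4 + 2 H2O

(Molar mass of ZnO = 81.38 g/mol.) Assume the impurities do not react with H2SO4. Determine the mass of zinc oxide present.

1.511 g

n(H2SO4) added = 0.02540 × 0.8998 = 0.02285 mol
n(NaOH) used in back-titration = 0.03670 × 0.2334 = 8.566 × 10^-3 mol
From the 1:2 ratio, n(H2SO4) left over = 1/2 × 8.566 × 10^-3 = 4.283 × 10^-3 mol
n(H2SO4) consumed by analyte = 0.02285 − 4.283 × 10^-3 = 0.01857 mol
n(ZnO) = 0.01857 mol (1:1 ratio)
mass of ZnO = 0.01857 × 81.38 = 1.511 g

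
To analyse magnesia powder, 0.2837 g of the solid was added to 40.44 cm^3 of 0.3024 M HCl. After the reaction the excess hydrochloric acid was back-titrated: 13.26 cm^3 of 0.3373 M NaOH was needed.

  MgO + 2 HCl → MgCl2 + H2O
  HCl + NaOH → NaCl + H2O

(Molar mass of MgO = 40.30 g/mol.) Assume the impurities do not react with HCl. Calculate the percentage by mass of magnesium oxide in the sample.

55.09 %

n(HCl) added = 0.04044 × 0.3024 = 0.01223 mol
n(NaOH) used in back-titration = 0.01326 × 0.3373 = 4.473 × 10^-3 mol
n(HCl) left over = 4.473 × 10^-3 mol (1:1 ratio)
n(HCl) consumed by analyte = 0.01223 − 4.473 × 10^-3 = 7.756 × 10^-3 mol
From the 1:2 ratio, n(MgO) = 1/2 × 7.756 × 10^-3 = 3.878 × 10^-3 mol
mass of MgO = 3.878 × 10^-3 × 40.30 = 0.1563 g
% MgO = 0.1563 / 0.2837 × 100 = 55.09 %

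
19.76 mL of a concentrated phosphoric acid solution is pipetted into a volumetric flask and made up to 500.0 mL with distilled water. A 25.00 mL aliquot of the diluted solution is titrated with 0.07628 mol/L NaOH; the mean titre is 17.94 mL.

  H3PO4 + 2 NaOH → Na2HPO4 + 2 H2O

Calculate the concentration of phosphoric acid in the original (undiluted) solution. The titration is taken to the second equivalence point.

n(NaOH) = 0.01794 × 0.07628 = 1.368 × 10^-3 mol
From the 1:2 ratio, n(H3PO4) in the aliquot = 1/2 × 1.368 × 10^-3 = 6.842 × 10^-4 mol
[H3PO4]_dilute = 6.842 × 10^-4 / 0.02500 = 0.02737 mol/L
Dilution factor = 500.0 / 19.76 = 25.30
[H3PO4]_stock = 0.02737 × 25.30 = 0.6925 mol/L

0.6925 mol/L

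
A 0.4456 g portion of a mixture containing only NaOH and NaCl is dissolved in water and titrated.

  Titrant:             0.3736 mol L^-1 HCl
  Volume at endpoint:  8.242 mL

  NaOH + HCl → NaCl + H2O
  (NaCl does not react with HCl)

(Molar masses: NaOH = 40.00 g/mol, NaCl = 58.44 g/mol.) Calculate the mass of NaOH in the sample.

0.1232 g

n(HCl) = 0.008242 × 0.3736 = 3.079 × 10^-3 mol
Let x = n(NaOH), y = n(NaCl).
Titrant: 1x = 3.079 × 10^-3;  mass: 40.00x + 58.44y = 0.4456
Solving, x = 3.079 × 10^-3 mol, y = 5.517 × 10^-3 mol
mass of NaOH = 3.079 × 10^-3 × 40.00 = 0.1232 g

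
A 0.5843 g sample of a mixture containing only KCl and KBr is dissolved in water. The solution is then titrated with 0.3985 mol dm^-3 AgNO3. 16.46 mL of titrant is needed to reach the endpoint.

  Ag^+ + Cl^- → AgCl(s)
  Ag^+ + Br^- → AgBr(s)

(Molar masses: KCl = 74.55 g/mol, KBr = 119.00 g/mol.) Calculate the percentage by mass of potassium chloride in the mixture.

n(AgNO3) = 0.01646 × 0.3985 = 6.559 × 10^-3 mol
Let x = n(KCl), y = n(KBr).
Titrant: 1x + 1y = 6.559 × 10^-3;  mass: 74.55x + 119.00y = 0.5843
Solving, x = 4.415 × 10^-3 mol, y = 2.144 × 10^-3 mol
mass of KCl = 4.415 × 10^-3 × 74.55 = 0.3292 g
% KCl = 0.3292 / 0.5843 × 100 = 56.33 %

56.33 %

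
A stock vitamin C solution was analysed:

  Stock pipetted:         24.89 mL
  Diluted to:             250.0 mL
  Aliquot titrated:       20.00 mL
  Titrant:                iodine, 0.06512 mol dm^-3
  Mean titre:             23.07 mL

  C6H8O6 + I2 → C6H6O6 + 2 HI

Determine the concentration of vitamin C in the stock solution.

n(I2) = 0.02307 × 0.06512 = 1.502 × 10^-3 mol
n(C6H8O6) in the aliquot = 1.502 × 10^-3 mol (1:1 ratio)
[C6H8O6]_dilute = 1.502 × 10^-3 / 0.02000 = 0.07512 mol/L
Dilution factor = 250.0 / 24.89 = 10.04
[C6H8O6]_stock = 0.07512 × 10.04 = 0.7545 mol/L

0.7545 mol/L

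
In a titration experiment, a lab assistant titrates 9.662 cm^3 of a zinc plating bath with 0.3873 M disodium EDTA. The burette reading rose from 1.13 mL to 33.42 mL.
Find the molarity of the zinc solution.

Zn^2+ + EDTA^4- → [Zn(EDTA)]^2-
n(EDTA) = 0.03229 L × 0.3873 mol/L = 0.01251 mol
n(Zn2+) = 0.01251 mol (1:1 mole ratio)
[Zn2+] = 0.01251 mol / 0.009662 L = 1.294 mol/L

1.294 M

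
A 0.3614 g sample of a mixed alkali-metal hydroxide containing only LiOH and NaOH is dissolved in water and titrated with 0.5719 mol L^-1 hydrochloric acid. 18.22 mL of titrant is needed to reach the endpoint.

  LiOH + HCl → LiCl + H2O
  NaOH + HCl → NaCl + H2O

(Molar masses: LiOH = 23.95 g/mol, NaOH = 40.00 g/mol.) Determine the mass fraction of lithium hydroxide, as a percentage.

n(HCl) = 0.01822 × 0.5719 = 0.01042 mol
Let x = n(LiOH), y = n(NaOH).
Titrant: 1x + 1y = 0.01042;  mass: 23.95x + 40.00y = 0.3614
Solving, x = 3.452 × 10^-3 mol, y = 6.968 × 10^-3 mol
mass of LiOH = 3.452 × 10^-3 × 23.95 = 0.08267 g
% LiOH = 0.08267 / 0.3614 × 100 = 22.87 %

22.87 %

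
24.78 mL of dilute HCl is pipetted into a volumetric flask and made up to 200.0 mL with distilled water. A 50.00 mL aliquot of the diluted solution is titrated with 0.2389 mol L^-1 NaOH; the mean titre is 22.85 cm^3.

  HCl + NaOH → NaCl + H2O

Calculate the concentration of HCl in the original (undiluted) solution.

n(NaOH) = 0.02285 × 0.2389 = 5.459 × 10^-3 mol
n(HCl) in the aliquot = 5.459 × 10^-3 mol (1:1 ratio)
[HCl]_dilute = 5.459 × 10^-3 / 0.05000 = 0.1092 mol/L
Dilution factor = 200.0 / 24.78 = 8.071
[HCl]_stock = 0.1092 × 8.071 = 0.8812 mol/L

0.8812 mol/L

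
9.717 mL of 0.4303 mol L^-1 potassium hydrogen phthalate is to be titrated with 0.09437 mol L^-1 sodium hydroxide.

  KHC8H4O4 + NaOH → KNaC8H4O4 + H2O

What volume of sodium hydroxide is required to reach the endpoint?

44.31 mL

n(KHC8H4O4) = 0.009717 L × 0.4303 mol/L = 4.181 × 10^-3 mol
n(NaOH) = 4.181 × 10^-3 mol (1:1 stoichiometry)
V(NaOH) = 4.181 × 10^-3 mol / 0.09437 mol/L = 0.04431 L = 44.31 mL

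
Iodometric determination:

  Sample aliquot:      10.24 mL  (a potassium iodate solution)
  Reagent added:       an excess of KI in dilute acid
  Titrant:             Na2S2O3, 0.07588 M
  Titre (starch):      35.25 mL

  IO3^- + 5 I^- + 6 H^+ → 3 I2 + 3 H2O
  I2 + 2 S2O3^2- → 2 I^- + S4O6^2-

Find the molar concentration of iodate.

n(S2O3^2-) = 0.03525 × 0.07588 = 2.675 × 10^-3 mol
n(I2) = n(S2O3^2-)/2 = 1.337 × 10^-3 mol
From the 1:3 ratio, n(IO3^-) in the aliquot = 1/3 × 1.337 × 10^-3 = 4.458 × 10^-4 mol
[IO3^-] = 4.458 × 10^-4 / 0.01024 = 0.04353 mol/L

0.04353 M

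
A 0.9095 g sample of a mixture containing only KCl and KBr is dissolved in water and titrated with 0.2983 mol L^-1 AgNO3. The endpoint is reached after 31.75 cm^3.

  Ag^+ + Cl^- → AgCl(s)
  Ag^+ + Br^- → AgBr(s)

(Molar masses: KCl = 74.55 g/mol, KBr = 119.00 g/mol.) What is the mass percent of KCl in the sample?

40.12 %

n(AgNO3) = 0.03175 × 0.2983 = 9.471 × 10^-3 mol
Let x = n(KCl), y = n(KBr).
Titrant: 1x + 1y = 9.471 × 10^-3;  mass: 74.55x + 119.00y = 0.9095
Solving, x = 4.894 × 10^-3 mol, y = 4.577 × 10^-3 mol
mass of KCl = 4.894 × 10^-3 × 74.55 = 0.3649 g
% KCl = 0.3649 / 0.9095 × 100 = 40.12 %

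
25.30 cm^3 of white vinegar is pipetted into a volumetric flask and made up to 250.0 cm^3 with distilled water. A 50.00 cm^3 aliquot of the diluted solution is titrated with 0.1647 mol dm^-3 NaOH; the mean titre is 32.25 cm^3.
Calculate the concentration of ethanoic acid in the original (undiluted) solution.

CH3COOH + NaOH → CH3COONa + H2O
n(NaOH) = 0.03225 × 0.1647 = 5.312 × 10^-3 mol
n(CH3COOH) in the aliquot = 5.312 × 10^-3 mol (1:1 ratio)
[CH3COOH]_dilute = 5.312 × 10^-3 / 0.05000 = 0.1062 mol/L
Dilution factor = 250.0 / 25.30 = 9.881
[CH3COOH]_stock = 0.1062 × 9.881 = 1.050 mol/L

1.050 mol/L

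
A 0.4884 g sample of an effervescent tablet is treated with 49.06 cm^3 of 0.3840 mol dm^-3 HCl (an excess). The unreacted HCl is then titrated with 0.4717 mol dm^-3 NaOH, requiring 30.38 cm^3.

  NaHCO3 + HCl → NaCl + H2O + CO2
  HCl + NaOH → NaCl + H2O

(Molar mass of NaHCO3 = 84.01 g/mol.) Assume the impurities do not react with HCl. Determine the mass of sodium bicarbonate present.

n(HCl) added = 0.04906 × 0.3840 = 0.01884 mol
n(NaOH) used in back-titration = 0.03038 × 0.4717 = 0.01433 mol
n(HCl) left over = 0.01433 mol (1:1 ratio)
n(HCl) consumed by analyte = 0.01884 − 0.01433 = 4.509 × 10^-3 mol
n(NaHCO3) = 4.509 × 10^-3 mol (1:1 ratio)
mass of NaHCO3 = 4.509 × 10^-3 × 84.01 = 0.3788 g

0.3788 g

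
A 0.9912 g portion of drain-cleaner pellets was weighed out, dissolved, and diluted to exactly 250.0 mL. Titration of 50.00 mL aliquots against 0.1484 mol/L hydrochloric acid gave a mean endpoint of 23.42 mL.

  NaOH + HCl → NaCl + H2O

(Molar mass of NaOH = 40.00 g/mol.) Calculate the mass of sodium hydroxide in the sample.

0.6951 g

n(HCl) per titration = 0.02342 × 0.1484 = 3.476 × 10^-3 mol
n(NaOH) in each aliquot = 3.476 × 10^-3 mol (1:1 ratio)
n(NaOH) in the whole flask = 3.476 × 10^-3 × 250.0/50.00 = 0.01738 mol
mass of NaOH = 0.01738 × 40.00 = 0.6951 g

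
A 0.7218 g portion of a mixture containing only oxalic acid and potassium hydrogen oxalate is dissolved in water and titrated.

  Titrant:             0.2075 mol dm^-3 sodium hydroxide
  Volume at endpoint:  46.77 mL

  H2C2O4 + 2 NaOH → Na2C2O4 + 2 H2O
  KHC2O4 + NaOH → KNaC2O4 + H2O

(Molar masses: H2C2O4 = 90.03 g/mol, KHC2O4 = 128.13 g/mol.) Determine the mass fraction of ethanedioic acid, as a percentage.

n(NaOH) = 0.04677 × 0.2075 = 9.705 × 10^-3 mol
Let x = n(H2C2O4), y = n(KHC2O4).
Titrant: 2x + 1y = 9.705 × 10^-3;  mass: 90.03x + 128.13y = 0.7218
Solving, x = 3.138 × 10^-3 mol, y = 3.428 × 10^-3 mol
mass of H2C2O4 = 3.138 × 10^-3 × 90.03 = 0.2825 g
% H2C2O4 = 0.2825 / 0.7218 × 100 = 39.14 %

39.14 %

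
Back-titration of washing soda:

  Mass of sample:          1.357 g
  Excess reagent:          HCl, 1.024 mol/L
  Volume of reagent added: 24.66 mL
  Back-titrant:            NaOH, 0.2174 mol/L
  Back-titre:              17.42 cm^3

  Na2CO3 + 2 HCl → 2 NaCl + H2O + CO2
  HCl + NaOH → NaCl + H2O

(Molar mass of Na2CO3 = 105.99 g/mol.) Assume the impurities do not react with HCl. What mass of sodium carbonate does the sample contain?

n(HCl) added = 0.02466 × 1.024 = 0.02525 mol
n(NaOH) used in back-titration = 0.01742 × 0.2174 = 3.787 × 10^-3 mol
n(HCl) left over = 3.787 × 10^-3 mol (1:1 ratio)
n(HCl) consumed by analyte = 0.02525 − 3.787 × 10^-3 = 0.02146 mol
From the 1:2 ratio, n(Na2CO3) = 1/2 × 0.02146 = 0.01073 mol
mass of Na2CO3 = 0.01073 × 105.99 = 1.138 g

1.138 g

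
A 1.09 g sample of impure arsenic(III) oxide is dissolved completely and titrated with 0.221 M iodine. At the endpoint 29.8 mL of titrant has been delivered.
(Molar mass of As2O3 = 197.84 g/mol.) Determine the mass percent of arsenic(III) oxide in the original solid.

59.8 %

As2O3 + 2 I2 + 2 H2O → As2O5 + 4 HI
n(I2) = 0.0298 L × 0.221 mol/L = 6.59 × 10^-3 mol
From the 1:2 ratio, n(As2O3) = 1/2 × 6.59 × 10^-3 = 3.29 × 10^-3 mol
mass of As2O3 = 3.29 × 10^-3 × 197.84 g/mol = 0.651 g
% As2O3 = 0.651 / 1.09 × 100 = 59.8 %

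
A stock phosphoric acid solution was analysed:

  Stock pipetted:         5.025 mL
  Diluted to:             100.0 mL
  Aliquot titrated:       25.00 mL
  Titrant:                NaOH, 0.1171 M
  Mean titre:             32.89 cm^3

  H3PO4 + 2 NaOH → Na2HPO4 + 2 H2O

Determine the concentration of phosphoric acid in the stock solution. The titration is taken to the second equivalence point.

1.533 M

n(NaOH) = 0.03289 × 0.1171 = 3.851 × 10^-3 mol
From the 1:2 ratio, n(H3PO4) in the aliquot = 1/2 × 3.851 × 10^-3 = 1.926 × 10^-3 mol
[H3PO4]_dilute = 1.926 × 10^-3 / 0.02500 = 0.07703 mol/L
Dilution factor = 100.0 / 5.025 = 19.90
[H3PO4]_stock = 0.07703 × 19.90 = 1.533 mol/L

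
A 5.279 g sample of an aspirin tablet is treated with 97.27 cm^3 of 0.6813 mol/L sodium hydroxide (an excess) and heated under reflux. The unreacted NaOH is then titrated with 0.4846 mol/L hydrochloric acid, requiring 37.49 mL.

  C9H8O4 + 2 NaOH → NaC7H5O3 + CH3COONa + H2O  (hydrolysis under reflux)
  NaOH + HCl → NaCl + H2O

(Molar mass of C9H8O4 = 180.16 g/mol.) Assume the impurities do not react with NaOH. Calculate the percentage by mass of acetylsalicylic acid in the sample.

n(NaOH) added = 0.09727 × 0.6813 = 0.06627 mol
n(HCl) used in back-titration = 0.03749 × 0.4846 = 0.01817 mol
n(NaOH) left over = 0.01817 mol (1:1 ratio)
n(NaOH) consumed by analyte = 0.06627 − 0.01817 = 0.04810 mol
From the 1:2 ratio, n(C9H8O4) = 1/2 × 0.04810 = 0.02405 mol
mass of C9H8O4 = 0.02405 × 180.16 = 4.333 g
% C9H8O4 = 4.333 / 5.279 × 100 = 82.08 %

82.08 %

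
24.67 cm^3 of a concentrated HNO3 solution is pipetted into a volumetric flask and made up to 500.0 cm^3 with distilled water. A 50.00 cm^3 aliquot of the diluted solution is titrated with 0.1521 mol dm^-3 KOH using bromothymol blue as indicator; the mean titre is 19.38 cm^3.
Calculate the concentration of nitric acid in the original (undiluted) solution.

HNO3 + KOH → KNO3 + H2O
n(KOH) = 0.01938 × 0.1521 = 2.948 × 10^-3 mol
n(HNO3) in the aliquot = 2.948 × 10^-3 mol (1:1 ratio)
[HNO3]_dilute = 2.948 × 10^-3 / 0.05000 = 0.05895 mol/L
Dilution factor = 500.0 / 24.67 = 20.27
[HNO3]_stock = 0.05895 × 20.27 = 1.195 mol/L

1.195 mol/L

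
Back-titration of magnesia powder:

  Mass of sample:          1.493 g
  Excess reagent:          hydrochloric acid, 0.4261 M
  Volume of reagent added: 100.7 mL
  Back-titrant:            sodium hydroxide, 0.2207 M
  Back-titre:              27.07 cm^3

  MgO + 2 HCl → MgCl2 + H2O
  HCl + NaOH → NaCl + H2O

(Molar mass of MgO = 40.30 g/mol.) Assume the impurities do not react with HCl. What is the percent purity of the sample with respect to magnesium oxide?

49.85 %

n(HCl) added = 0.1007 × 0.4261 = 0.04291 mol
n(NaOH) used in back-titration = 0.02707 × 0.2207 = 5.974 × 10^-3 mol
n(HCl) left over = 5.974 × 10^-3 mol (1:1 ratio)
n(HCl) consumed by analyte = 0.04291 − 5.974 × 10^-3 = 0.03693 mol
From the 1:2 ratio, n(MgO) = 1/2 × 0.03693 = 0.01847 mol
mass of MgO = 0.01847 × 40.30 = 0.7442 g
% MgO = 0.7442 / 1.493 × 100 = 49.85 %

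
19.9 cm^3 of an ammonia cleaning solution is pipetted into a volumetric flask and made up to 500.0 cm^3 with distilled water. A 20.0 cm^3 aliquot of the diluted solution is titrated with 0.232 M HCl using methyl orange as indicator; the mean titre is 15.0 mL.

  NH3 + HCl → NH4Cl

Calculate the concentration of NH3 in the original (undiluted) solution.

4.37 M

n(HCl) = 0.0150 × 0.232 = 3.48 × 10^-3 mol
n(NH3) in the aliquot = 3.48 × 10^-3 mol (1:1 ratio)
[NH3]_dilute = 3.48 × 10^-3 / 0.0200 = 0.174 mol/L
Dilution factor = 500.0 / 19.9 = 25.13
[NH3]_stock = 0.174 × 25.13 = 4.37 mol/L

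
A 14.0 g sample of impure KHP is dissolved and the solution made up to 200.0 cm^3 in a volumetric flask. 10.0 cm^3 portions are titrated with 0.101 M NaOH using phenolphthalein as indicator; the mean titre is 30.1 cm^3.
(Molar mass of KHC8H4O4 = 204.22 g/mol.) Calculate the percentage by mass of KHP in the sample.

88.7 %

KHC8H4O4 + NaOH → KNaC8H4O4 + H2O
n(NaOH) per titration = 0.0301 × 0.101 = 3.04 × 10^-3 mol
n(KHC8H4O4) in each aliquot = 3.04 × 10^-3 mol (1:1 ratio)
n(KHC8H4O4) in the whole flask = 3.04 × 10^-3 × 200.0/10.0 = 0.0608 mol
mass of KHC8H4O4 = 0.0608 × 204.22 = 12.4 g
% KHC8H4O4 = 12.4 / 14.0 × 100 = 88.7 %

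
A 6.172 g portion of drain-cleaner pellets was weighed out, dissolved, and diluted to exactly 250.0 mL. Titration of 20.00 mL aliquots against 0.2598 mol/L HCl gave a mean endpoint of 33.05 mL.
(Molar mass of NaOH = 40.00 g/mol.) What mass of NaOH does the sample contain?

4.293 g

NaOH + HCl → NaCl + H2O
n(HCl) per titration = 0.03305 × 0.2598 = 8.586 × 10^-3 mol
n(NaOH) in each aliquot = 8.586 × 10^-3 mol (1:1 ratio)
n(NaOH) in the whole flask = 8.586 × 10^-3 × 250.0/20.00 = 0.1073 mol
mass of NaOH = 0.1073 × 40.00 = 4.293 g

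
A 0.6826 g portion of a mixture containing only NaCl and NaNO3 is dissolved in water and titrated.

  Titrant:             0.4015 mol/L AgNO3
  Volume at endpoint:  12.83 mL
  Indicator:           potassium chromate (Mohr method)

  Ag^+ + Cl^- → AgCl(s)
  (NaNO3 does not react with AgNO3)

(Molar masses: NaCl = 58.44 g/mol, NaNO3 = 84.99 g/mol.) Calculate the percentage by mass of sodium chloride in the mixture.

44.10 %

n(AgNO3) = 0.01283 × 0.4015 = 5.151 × 10^-3 mol
Let x = n(NaCl), y = n(NaNO3).
Titrant: 1x = 5.151 × 10^-3;  mass: 58.44x + 84.99y = 0.6826
Solving, x = 5.151 × 10^-3 mol, y = 4.489 × 10^-3 mol
mass of NaCl = 5.151 × 10^-3 × 58.44 = 0.3010 g
% NaCl = 0.3010 / 0.6826 × 100 = 44.10 %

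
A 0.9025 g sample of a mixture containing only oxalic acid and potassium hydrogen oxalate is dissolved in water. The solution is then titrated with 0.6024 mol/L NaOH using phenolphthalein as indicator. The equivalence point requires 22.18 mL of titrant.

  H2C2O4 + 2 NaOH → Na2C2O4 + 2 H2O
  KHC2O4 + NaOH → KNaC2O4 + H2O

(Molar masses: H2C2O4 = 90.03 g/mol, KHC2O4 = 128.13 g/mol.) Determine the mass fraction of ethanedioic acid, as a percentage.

n(NaOH) = 0.02218 × 0.6024 = 0.01336 mol
Let x = n(H2C2O4), y = n(KHC2O4).
Titrant: 2x + 1y = 0.01336;  mass: 90.03x + 128.13y = 0.9025
Solving, x = 4.870 × 10^-3 mol, y = 3.622 × 10^-3 mol
mass of H2C2O4 = 4.870 × 10^-3 × 90.03 = 0.4384 g
% H2C2O4 = 0.4384 / 0.9025 × 100 = 48.58 %

48.58 %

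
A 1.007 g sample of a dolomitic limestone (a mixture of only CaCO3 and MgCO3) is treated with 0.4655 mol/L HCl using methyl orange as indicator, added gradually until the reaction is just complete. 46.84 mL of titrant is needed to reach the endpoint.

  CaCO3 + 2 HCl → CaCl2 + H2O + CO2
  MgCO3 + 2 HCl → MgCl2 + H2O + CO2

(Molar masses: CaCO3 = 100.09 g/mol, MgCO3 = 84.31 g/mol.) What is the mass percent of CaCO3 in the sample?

n(HCl) = 0.04684 × 0.4655 = 0.02180 mol
Let x = n(CaCO3), y = n(MgCO3).
Titrant: 2x + 2y = 0.02180;  mass: 100.09x + 84.31y = 1.007
Solving, x = 5.567 × 10^-3 mol, y = 5.335 × 10^-3 mol
mass of CaCO3 = 5.567 × 10^-3 × 100.09 = 0.5572 g
% CaCO3 = 0.5572 / 1.007 × 100 = 55.34 %

55.34 %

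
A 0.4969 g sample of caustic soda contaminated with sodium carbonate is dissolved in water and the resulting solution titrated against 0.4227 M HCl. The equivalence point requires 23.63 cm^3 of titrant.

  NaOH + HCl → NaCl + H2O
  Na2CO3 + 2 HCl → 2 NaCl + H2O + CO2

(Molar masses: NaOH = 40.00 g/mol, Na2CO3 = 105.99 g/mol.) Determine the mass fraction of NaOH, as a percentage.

20.09 %

n(HCl) = 0.02363 × 0.4227 = 9.988 × 10^-3 mol
Let x = n(NaOH), y = n(Na2CO3).
Titrant: 1x + 2y = 9.988 × 10^-3;  mass: 40.00x + 105.99y = 0.4969
Solving, x = 2.496 × 10^-3 mol, y = 3.746 × 10^-3 mol
mass of NaOH = 2.496 × 10^-3 × 40.00 = 0.09984 g
% NaOH = 0.09984 / 0.4969 × 100 = 20.09 %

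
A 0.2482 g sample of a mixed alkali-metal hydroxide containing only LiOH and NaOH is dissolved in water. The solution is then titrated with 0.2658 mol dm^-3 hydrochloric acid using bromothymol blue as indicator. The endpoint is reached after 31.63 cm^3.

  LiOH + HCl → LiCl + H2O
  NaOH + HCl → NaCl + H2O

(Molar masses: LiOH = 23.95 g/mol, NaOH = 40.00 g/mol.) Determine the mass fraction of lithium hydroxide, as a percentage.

n(HCl) = 0.03163 × 0.2658 = 8.407 × 10^-3 mol
Let x = n(LiOH), y = n(NaOH).
Titrant: 1x + 1y = 8.407 × 10^-3;  mass: 23.95x + 40.00y = 0.2482
Solving, x = 5.488 × 10^-3 mol, y = 2.919 × 10^-3 mol
mass of LiOH = 5.488 × 10^-3 × 23.95 = 0.1314 g
% LiOH = 0.1314 / 0.2482 × 100 = 52.96 %

52.96 %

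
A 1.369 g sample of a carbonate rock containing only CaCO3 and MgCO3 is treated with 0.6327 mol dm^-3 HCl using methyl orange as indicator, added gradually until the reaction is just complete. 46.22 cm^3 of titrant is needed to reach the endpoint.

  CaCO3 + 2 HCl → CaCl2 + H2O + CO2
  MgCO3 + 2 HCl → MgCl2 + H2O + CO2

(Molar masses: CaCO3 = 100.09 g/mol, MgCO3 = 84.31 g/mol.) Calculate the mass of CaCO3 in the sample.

0.8642 g

n(HCl) = 0.04622 × 0.6327 = 0.02924 mol
Let x = n(CaCO3), y = n(MgCO3).
Titrant: 2x + 2y = 0.02924;  mass: 100.09x + 84.31y = 1.369
Solving, x = 8.634 × 10^-3 mol, y = 5.988 × 10^-3 mol
mass of CaCO3 = 8.634 × 10^-3 × 100.09 = 0.8642 g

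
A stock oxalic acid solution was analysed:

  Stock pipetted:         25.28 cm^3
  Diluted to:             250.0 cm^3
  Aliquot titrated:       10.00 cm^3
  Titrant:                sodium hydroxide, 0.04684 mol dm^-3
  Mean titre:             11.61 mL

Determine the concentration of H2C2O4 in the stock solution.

H2C2O4 + 2 NaOH → Na2C2O4 + 2 H2O
n(NaOH) = 0.01161 × 0.04684 = 5.438 × 10^-4 mol
From the 1:2 ratio, n(H2C2O4) in the aliquot = 1/2 × 5.438 × 10^-4 = 2.719 × 10^-4 mol
[H2C2O4]_dilute = 2.719 × 10^-4 / 0.01000 = 0.02719 mol/L
Dilution factor = 250.0 / 25.28 = 9.889
[H2C2O4]_stock = 0.02719 × 9.889 = 0.2689 mol/L

0.2689 mol/L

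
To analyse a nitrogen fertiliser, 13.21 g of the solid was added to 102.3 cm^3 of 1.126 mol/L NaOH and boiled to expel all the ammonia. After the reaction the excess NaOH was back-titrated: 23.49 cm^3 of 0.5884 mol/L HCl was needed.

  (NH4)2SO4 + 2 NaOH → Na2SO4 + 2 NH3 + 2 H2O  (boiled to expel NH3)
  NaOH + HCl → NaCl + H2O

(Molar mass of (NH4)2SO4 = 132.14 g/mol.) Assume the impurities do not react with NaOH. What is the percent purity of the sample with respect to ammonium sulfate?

50.70 %

n(NaOH) added = 0.1023 × 1.126 = 0.1152 mol
n(HCl) used in back-titration = 0.02349 × 0.5884 = 0.01382 mol
n(NaOH) left over = 0.01382 mol (1:1 ratio)
n(NaOH) consumed by analyte = 0.1152 − 0.01382 = 0.1014 mol
From the 1:2 ratio, n((NH4)2SO4) = 1/2 × 0.1014 = 0.05068 mol
mass of (NH4)2SO4 = 0.05068 × 132.14 = 6.697 g
% (NH4)2SO4 = 6.697 / 13.21 × 100 = 50.70 %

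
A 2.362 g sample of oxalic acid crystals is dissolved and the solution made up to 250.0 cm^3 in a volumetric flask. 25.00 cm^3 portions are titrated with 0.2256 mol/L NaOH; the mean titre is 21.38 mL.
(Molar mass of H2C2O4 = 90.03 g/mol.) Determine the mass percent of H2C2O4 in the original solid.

H2C2O4 + 2 NaOH → Na2C2O4 + 2 H2O
n(NaOH) per titration = 0.02138 × 0.2256 = 4.823 × 10^-3 mol
From the 1:2 ratio, n(H2C2O4) in each aliquot = 1/2 × 4.823 × 10^-3 = 2.412 × 10^-3 mol
n(H2C2O4) in the whole flask = 2.412 × 10^-3 × 250.0/25.00 = 0.02412 mol
mass of H2C2O4 = 0.02412 × 90.03 = 2.171 g
% H2C2O4 = 2.171 / 2.362 × 100 = 91.92 %

91.92 %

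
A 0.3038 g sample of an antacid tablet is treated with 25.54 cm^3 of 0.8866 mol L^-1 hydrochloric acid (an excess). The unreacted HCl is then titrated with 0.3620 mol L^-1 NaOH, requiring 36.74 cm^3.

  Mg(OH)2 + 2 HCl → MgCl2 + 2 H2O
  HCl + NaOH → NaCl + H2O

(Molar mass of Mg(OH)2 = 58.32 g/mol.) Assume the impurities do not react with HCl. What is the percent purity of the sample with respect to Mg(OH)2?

n(HCl) added = 0.02554 × 0.8866 = 0.02264 mol
n(NaOH) used in back-titration = 0.03674 × 0.3620 = 0.01330 mol
n(HCl) left over = 0.01330 mol (1:1 ratio)
n(HCl) consumed by analyte = 0.02264 − 0.01330 = 9.344 × 10^-3 mol
From the 1:2 ratio, n(Mg(OH)2) = 1/2 × 9.344 × 10^-3 = 4.672 × 10^-3 mol
mass of Mg(OH)2 = 4.672 × 10^-3 × 58.32 = 0.2725 g
% Mg(OH)2 = 0.2725 / 0.3038 × 100 = 89.69 %

89.69 %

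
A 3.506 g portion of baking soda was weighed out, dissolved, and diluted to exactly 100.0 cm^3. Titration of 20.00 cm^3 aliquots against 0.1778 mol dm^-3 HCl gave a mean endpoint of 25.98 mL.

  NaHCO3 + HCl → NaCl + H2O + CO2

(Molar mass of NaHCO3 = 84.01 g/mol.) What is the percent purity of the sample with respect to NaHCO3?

n(HCl) per titration = 0.02598 × 0.1778 = 4.619 × 10^-3 mol
n(NaHCO3) in each aliquot = 4.619 × 10^-3 mol (1:1 ratio)
n(NaHCO3) in the whole flask = 4.619 × 10^-3 × 100.0/20.00 = 0.02310 mol
mass of NaHCO3 = 0.02310 × 84.01 = 1.940 g
% NaHCO3 = 1.940 / 3.506 × 100 = 55.34 %

55.34 %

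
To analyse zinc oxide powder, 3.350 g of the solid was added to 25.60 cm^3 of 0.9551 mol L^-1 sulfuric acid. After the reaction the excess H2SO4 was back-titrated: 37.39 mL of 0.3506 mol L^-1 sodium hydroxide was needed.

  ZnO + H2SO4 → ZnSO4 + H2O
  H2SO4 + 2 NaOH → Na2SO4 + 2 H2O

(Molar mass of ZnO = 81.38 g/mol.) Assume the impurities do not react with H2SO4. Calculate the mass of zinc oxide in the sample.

1.456 g

n(H2SO4) added = 0.02560 × 0.9551 = 0.02445 mol
n(NaOH) used in back-titration = 0.03739 × 0.3506 = 0.01311 mol
From the 1:2 ratio, n(H2SO4) left over = 1/2 × 0.01311 = 6.554 × 10^-3 mol
n(H2SO4) consumed by analyte = 0.02445 − 6.554 × 10^-3 = 0.01790 mol
n(ZnO) = 0.01790 mol (1:1 ratio)
mass of ZnO = 0.01790 × 81.38 = 1.456 g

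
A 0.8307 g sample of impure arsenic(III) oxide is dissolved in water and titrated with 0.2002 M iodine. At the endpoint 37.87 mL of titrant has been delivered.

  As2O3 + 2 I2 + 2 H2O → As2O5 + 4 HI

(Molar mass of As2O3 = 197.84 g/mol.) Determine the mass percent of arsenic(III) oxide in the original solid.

n(I2) = 0.03787 L × 0.2002 mol/L = 7.582 × 10^-3 mol
From the 1:2 ratio, n(As2O3) = 1/2 × 7.582 × 10^-3 = 3.791 × 10^-3 mol
mass of As2O3 = 3.791 × 10^-3 × 197.84 g/mol = 0.7500 g
% As2O3 = 0.7500 / 0.8307 × 100 = 90.28 %

90.28 %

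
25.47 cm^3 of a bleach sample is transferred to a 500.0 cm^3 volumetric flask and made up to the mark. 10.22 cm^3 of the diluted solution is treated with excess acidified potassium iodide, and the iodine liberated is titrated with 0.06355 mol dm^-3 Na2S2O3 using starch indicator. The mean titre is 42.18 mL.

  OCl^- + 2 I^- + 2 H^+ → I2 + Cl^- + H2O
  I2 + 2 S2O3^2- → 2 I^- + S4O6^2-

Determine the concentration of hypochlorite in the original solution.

2.574 mol/L

n(S2O3^2-) = 0.04218 × 0.06355 = 2.681 × 10^-3 mol
n(I2) = n(S2O3^2-)/2 = 1.340 × 10^-3 mol
n(OCl^-) in the aliquot = 1.340 × 10^-3 mol (1:1 ratio)
[OCl^-]_dilute = 1.340 × 10^-3 / 0.01022 = 0.1311 mol/L
[OCl^-]_original = 0.1311 × 500.0/25.47 = 2.574 mol/L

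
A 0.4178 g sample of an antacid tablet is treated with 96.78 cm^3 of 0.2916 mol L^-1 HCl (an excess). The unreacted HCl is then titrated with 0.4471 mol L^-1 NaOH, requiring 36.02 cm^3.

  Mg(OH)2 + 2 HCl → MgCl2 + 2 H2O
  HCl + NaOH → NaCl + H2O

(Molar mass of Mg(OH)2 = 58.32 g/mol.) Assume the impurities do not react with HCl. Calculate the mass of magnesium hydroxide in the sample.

0.3533 g

n(HCl) added = 0.09678 × 0.2916 = 0.02822 mol
n(NaOH) used in back-titration = 0.03602 × 0.4471 = 0.01610 mol
n(HCl) left over = 0.01610 mol (1:1 ratio)
n(HCl) consumed by analyte = 0.02822 − 0.01610 = 0.01212 mol
From the 1:2 ratio, n(Mg(OH)2) = 1/2 × 0.01212 = 6.058 × 10^-3 mol
mass of Mg(OH)2 = 6.058 × 10^-3 × 58.32 = 0.3533 g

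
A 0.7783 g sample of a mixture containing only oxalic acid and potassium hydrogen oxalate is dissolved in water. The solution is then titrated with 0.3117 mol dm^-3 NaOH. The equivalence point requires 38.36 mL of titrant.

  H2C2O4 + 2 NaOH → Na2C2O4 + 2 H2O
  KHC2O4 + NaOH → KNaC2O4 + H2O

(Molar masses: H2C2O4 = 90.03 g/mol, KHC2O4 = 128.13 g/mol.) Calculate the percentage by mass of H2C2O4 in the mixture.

52.45 %

n(NaOH) = 0.03836 × 0.3117 = 0.01196 mol
Let x = n(H2C2O4), y = n(KHC2O4).
Titrant: 2x + 1y = 0.01196;  mass: 90.03x + 128.13y = 0.7783
Solving, x = 4.534 × 10^-3 mol, y = 2.888 × 10^-3 mol
mass of H2C2O4 = 4.534 × 10^-3 × 90.03 = 0.4082 g
% H2C2O4 = 0.4082 / 0.7783 × 100 = 52.45 %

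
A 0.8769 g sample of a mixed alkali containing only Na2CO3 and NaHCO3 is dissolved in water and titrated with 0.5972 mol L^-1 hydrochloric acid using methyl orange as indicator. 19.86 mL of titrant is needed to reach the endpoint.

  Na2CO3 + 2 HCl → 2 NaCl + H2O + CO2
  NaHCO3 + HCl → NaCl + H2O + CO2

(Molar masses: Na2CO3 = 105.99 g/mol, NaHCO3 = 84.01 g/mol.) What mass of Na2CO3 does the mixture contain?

0.2042 g

n(HCl) = 0.01986 × 0.5972 = 0.01186 mol
Let x = n(Na2CO3), y = n(NaHCO3).
Titrant: 2x + 1y = 0.01186;  mass: 105.99x + 84.01y = 0.8769
Solving, x = 1.926 × 10^-3 mol, y = 8.008 × 10^-3 mol
mass of Na2CO3 = 1.926 × 10^-3 × 105.99 = 0.2042 g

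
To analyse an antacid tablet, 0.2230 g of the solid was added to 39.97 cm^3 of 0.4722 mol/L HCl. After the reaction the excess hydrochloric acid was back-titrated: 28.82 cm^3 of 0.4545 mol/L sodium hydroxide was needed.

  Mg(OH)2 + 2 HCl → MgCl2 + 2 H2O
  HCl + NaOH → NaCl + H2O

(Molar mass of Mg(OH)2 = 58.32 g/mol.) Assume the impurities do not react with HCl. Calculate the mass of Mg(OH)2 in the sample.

0.1684 g

n(HCl) added = 0.03997 × 0.4722 = 0.01887 mol
n(NaOH) used in back-titration = 0.02882 × 0.4545 = 0.01310 mol
n(HCl) left over = 0.01310 mol (1:1 ratio)
n(HCl) consumed by analyte = 0.01887 − 0.01310 = 5.775 × 10^-3 mol
From the 1:2 ratio, n(Mg(OH)2) = 1/2 × 5.775 × 10^-3 = 2.888 × 10^-3 mol
mass of Mg(OH)2 = 2.888 × 10^-3 × 58.32 = 0.1684 g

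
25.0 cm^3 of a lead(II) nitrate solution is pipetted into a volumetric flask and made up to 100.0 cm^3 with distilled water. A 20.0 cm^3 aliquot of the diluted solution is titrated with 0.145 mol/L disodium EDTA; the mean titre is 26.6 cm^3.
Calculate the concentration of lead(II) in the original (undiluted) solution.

Pb^2+ + EDTA^4- → [Pb(EDTA)]^2-
n(EDTA) = 0.0266 × 0.145 = 3.86 × 10^-3 mol
n(Pb2+) in the aliquot = 3.86 × 10^-3 mol (1:1 ratio)
[Pb2+]_dilute = 3.86 × 10^-3 / 0.0200 = 0.193 mol/L
Dilution factor = 100.0 / 25.0 = 4.000
[Pb2+]_stock = 0.193 × 4.000 = 0.771 mol/L

0.771 mol/L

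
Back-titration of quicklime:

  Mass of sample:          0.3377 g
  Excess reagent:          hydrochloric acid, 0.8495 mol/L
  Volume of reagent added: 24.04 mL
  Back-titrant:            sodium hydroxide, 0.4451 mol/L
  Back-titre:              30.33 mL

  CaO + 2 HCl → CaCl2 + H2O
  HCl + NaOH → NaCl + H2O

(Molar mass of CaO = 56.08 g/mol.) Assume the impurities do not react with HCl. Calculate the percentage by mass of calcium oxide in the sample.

57.48 %

n(HCl) added = 0.02404 × 0.8495 = 0.02042 mol
n(NaOH) used in back-titration = 0.03033 × 0.4451 = 0.01350 mol
n(HCl) left over = 0.01350 mol (1:1 ratio)
n(HCl) consumed by analyte = 0.02042 − 0.01350 = 6.922 × 10^-3 mol
From the 1:2 ratio, n(CaO) = 1/2 × 6.922 × 10^-3 = 3.461 × 10^-3 mol
mass of CaO = 3.461 × 10^-3 × 56.08 = 0.1941 g
% CaO = 0.1941 / 0.3377 × 100 = 57.48 %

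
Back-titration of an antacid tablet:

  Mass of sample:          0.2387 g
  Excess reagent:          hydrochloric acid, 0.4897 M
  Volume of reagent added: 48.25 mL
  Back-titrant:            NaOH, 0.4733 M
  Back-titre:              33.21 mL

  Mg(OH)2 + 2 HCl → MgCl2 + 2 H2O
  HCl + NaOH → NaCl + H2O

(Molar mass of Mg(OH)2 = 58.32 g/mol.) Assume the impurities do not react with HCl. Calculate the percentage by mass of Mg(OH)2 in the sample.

96.63 %

n(HCl) added = 0.04825 × 0.4897 = 0.02363 mol
n(NaOH) used in back-titration = 0.03321 × 0.4733 = 0.01572 mol
n(HCl) left over = 0.01572 mol (1:1 ratio)
n(HCl) consumed by analyte = 0.02363 − 0.01572 = 7.910 × 10^-3 mol
From the 1:2 ratio, n(Mg(OH)2) = 1/2 × 7.910 × 10^-3 = 3.955 × 10^-3 mol
mass of Mg(OH)2 = 3.955 × 10^-3 × 58.32 = 0.2306 g
% Mg(OH)2 = 0.2306 / 0.2387 × 100 = 96.63 %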